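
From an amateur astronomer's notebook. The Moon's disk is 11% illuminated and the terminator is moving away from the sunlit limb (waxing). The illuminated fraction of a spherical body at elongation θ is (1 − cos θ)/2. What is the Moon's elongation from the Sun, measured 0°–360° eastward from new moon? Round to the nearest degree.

cos θ = 1 − 2f = 0.780, giving a principal value of 38.7°.
Waxing ⇒ before full, so θ = 38.7°.

39°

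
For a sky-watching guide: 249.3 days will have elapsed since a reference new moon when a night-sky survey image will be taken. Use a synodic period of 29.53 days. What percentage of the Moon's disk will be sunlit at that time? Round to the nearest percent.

249.3 d spans 8 complete synodic months (8 × 29.53 = 236.24 d) plus 13.06 d.
Phase angle: θ = 360°·(13.06 d)/(29.53 d) = 159.2°.
Illuminated fraction = (1 − cos 159.2°)/2 = (1 − (-0.935))/2 ≈ 0.967, so 97%.

97%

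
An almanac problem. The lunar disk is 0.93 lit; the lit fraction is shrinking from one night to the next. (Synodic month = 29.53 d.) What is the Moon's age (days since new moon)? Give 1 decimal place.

17.3 days

From f = (1 − cos θ)/2: cos θ = 1 − 2×0.93 = -0.860; arccos → 149.3°.
Since the Moon is past full (waning), take the reflex angle: θ = 360° − 149.3° = 210.7°.
At 360°/29.53 d per day, 210.7° corresponds to 17.28 days.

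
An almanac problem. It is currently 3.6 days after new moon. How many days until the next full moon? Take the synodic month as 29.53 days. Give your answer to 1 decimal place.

11.2 days

Full moon is 0.5 of the way through the cycle: age 0.5 × 29.53 = 14.765 d.
So 11.165 days remain (14.765 − 3.6).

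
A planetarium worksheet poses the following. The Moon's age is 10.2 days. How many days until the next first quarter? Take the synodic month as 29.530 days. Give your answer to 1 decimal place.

26.7 days

First quarter occurs at elongation 90°, i.e. at age 29.530 × 90/360 = 7.383 d.
This lunation's first quarter (7.383 d) has passed, so add one period: 36.913 − 10.2 = 26.713 days.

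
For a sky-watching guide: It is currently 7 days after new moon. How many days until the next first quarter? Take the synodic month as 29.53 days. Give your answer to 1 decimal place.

First quarter occurs at elongation 90°, i.e. at age 29.53 × 90/360 = 7.383 d.
That is 7.383 − 7 = 0.383 days ahead.

0.4 days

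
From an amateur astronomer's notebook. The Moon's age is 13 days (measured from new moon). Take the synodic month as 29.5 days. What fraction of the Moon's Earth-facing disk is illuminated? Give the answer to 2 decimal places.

The Moon has covered 13/29.5 of its cycle, so θ ≈ 360° × 13/29.5 = 158.6°.
cos 158.6° = (-0.931), so f = (1 − (-0.931))/2 = 0.966.

0.97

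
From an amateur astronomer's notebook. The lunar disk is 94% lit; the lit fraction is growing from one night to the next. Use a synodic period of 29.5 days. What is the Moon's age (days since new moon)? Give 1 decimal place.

Invert f = (1 − cos θ)/2 to get cos θ = 1 − 2(0.94) = -0.880, hence θ₀ = arccos -0.880 = 151.6°.
The Moon is waxing (0°–180°), so θ = 151.6° directly.
Age = 29.5 × 151.6°/360° ≈ 12.43 days.

12.4 days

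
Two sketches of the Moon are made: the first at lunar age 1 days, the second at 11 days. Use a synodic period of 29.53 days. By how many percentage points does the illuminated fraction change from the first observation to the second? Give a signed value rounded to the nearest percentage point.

θ₁ = 360° × 1/29.53 = 12.2°, f₁ = (1 − cos θ₁)/2 = 0.011.
θ₂ = 360° × 11/29.53 = 134.1°, f₂ = (1 − cos θ₂)/2 = 0.848.
Change = f₂ − f₁ = +0.837 → +84 percentage points.

+84 percentage points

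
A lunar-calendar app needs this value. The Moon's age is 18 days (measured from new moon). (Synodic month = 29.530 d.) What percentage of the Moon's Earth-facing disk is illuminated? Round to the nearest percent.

89%

Elongation θ = 360° × 18/29.530 ≈ 219.4°.
Illuminated fraction = (1 − cos 219.4°)/2 = (1 − (-0.772))/2 ≈ 0.886, so 89%.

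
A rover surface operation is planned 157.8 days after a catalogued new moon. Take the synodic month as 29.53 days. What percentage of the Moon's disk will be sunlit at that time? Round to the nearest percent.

78%

Reduce mod P: 157.8 − 5×29.53 = 10.15 d into the current lunation.
The Moon has covered 10.15/29.53 of its cycle, so θ ≈ 360° × 10.15/29.53 = 123.7°.
Illuminated fraction = (1 − cos 123.7°)/2 = (1 − (-0.555))/2 ≈ 0.778, so 78%.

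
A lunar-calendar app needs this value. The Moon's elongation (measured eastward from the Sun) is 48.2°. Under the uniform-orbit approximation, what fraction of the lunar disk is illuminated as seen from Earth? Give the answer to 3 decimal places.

cos 48.2° = 0.667, so f = (1 − 0.667)/2 = 0.167.

0.167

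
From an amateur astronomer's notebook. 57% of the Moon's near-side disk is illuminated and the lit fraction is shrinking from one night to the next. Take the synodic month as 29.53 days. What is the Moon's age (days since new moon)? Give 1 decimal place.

From f = (1 − cos θ)/2: cos θ = 1 − 2×0.57 = -0.140; arccos → 98.0°.
A waning Moon lies in 180°–360°, so θ = 360° − 98.0° = 262.0°.
That fraction of the synodic month is 262.0/360 × 29.53 d ≈ 21.49 d.

21.5 days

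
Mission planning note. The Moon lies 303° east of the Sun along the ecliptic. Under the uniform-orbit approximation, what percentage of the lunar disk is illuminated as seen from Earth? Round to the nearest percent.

cos 303° = 0.545, so f = (1 − 0.545)/2 = 0.228, i.e. 23%.

23%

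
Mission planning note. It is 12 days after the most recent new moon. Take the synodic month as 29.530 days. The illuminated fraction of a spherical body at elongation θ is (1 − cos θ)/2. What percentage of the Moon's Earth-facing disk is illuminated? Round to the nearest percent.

92%

Elongation θ = 360° × 12/29.530 ≈ 146.3°.
Illuminated fraction = (1 − cos 146.3°)/2 = (1 − (-0.832))/2 ≈ 0.916, so 92%.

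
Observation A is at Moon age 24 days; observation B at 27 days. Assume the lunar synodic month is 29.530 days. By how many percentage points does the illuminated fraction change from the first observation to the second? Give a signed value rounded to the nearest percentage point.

θ₁ = 360° × 24/29.530 = 292.6°, f₁ = (1 − cos θ₁)/2 = 0.308.
θ₂ = 360° × 27/29.530 = 329.2°, f₂ = (1 − cos θ₂)/2 = 0.071.
Change = f₂ − f₁ = -0.237 → -24 percentage points.

-24 pp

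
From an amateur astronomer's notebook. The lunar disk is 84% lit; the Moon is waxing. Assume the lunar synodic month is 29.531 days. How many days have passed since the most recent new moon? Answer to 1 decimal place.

Invert f = (1 − cos θ)/2 to get cos θ = 1 − 2(0.84) = -0.680, hence θ₀ = arccos -0.680 = 132.8°.
Before full moon the principal value applies: θ = 132.8°.
Age = 29.531 × 132.8°/360° ≈ 10.90 days.

10.9 days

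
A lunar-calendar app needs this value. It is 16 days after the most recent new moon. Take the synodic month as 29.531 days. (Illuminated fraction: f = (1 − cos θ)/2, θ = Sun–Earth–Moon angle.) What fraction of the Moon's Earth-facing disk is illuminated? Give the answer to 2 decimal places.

0.98

Phase angle: θ = 360°·(16 d)/(29.531 d) = 195.0°.
With cos θ = (-0.966), the lit fraction is (1 − (-0.966))/2 ≈ 0.983.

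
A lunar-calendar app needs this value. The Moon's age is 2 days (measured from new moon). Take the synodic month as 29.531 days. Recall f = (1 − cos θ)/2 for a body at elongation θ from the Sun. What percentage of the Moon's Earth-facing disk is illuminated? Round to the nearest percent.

Elongation θ = 360° × 2/29.531 ≈ 24.4°.
Illuminated fraction = (1 − cos 24.4°)/2 = (1 − 0.911)/2 ≈ 0.045, so 4%.

4%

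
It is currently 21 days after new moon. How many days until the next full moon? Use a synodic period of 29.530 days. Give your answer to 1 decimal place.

Full moon occurs at elongation 180°, i.e. at age 29.530 × 180/360 = 14.765 d.
Already past this cycle's full moon; the next is at 14.765 + 29.530 = 44.295 d, so 44.295 − 21 = 23.295 days.

23.3 days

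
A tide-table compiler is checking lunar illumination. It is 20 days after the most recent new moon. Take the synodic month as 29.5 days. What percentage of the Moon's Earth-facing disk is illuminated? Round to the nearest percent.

72%

The Moon has covered 20/29.5 of its cycle, so θ ≈ 360° × 20/29.5 = 244.1°.
Illuminated fraction = (1 − cos 244.1°)/2 = (1 − (-0.437))/2 ≈ 0.719, so 72%.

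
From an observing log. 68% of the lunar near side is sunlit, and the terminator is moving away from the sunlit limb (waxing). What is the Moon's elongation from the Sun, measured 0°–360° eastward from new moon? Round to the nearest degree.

111°

Invert f = (1 − cos θ)/2 to get cos θ = 1 − 2(0.68) = -0.360, hence θ₀ = arccos -0.360 = 111.1°.
Before full moon the principal value applies: θ = 111.1°.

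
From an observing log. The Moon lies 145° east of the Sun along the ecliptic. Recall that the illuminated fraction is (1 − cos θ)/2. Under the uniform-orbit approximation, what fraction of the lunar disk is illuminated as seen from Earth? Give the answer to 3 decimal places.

f = (1 − cos 145°)/2 = (1 − (-0.819))/2 ≈ 0.910.

0.910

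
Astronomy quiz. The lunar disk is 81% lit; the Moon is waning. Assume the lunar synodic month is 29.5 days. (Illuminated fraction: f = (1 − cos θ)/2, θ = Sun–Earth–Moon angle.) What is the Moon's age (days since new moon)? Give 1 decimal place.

Invert f = (1 − cos θ)/2 to get cos θ = 1 − 2(0.81) = -0.620, hence θ₀ = arccos -0.620 = 128.3°.
Waning ⇒ past full, so θ = 360° − 128.3° = 231.7°.
At 360°/29.5 d per day, 231.7° corresponds to 18.99 days.

19.0 days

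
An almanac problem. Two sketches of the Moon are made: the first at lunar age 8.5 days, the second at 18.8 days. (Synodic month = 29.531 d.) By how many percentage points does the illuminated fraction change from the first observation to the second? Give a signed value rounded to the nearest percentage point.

+21 percentage points

θ₁ = 360° × 8.5/29.531 = 103.6°, f₁ = (1 − cos θ₁)/2 = 0.618.
θ₂ = 360° × 18.8/29.531 = 229.2°, f₂ = (1 − cos θ₂)/2 = 0.827.
Change = f₂ − f₁ = +0.209 → +21 percentage points.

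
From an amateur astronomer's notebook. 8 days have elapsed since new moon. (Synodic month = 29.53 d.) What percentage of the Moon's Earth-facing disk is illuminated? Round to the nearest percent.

Elongation θ = 360° × 8/29.53 ≈ 97.5°.
With cos θ = (-0.131), the lit fraction is (1 − (-0.131))/2 ≈ 0.566, so 57%.

57%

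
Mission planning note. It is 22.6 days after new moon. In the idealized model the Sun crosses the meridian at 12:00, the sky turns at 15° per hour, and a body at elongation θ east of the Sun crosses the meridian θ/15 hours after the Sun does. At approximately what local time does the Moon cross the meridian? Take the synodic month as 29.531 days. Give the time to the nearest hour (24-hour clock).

Phase angle: θ = 360°·(22.6 d)/(29.531 d) = 275.5°.
Delay after the Sun = 275.5° / (15°/h) ≈ 18.37 h.
12:00 + 18.37 h ≈ 06:22 → 06:00 to the nearest hour.

06:00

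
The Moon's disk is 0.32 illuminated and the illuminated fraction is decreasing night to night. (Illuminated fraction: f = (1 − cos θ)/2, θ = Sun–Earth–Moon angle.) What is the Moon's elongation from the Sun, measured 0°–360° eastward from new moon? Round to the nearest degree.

291°

cos θ = 1 − 2f = 0.360, giving a principal value of 68.9°.
A waning Moon lies in 180°–360°, so θ = 360° − 68.9° = 291.1°.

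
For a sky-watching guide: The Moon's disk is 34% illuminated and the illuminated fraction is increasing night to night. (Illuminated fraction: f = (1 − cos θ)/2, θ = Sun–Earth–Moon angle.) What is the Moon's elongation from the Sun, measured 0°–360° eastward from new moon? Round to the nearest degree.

From f = (1 − cos θ)/2: cos θ = 1 − 2×0.34 = 0.320; arccos → 71.3°.
Waxing ⇒ before full, so θ = 71.3°.

71°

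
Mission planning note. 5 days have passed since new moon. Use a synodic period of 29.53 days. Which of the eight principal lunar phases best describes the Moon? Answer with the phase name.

At 5/29.53 of the cycle, θ ≈ 61° — the waxing crescent range.

waxing crescent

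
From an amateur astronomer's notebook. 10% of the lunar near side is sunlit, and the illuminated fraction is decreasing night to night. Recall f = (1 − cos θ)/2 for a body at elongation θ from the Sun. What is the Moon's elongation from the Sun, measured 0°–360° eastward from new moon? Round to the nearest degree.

Invert f = (1 − cos θ)/2 to get cos θ = 1 − 2(0.10) = 0.800, hence θ₀ = arccos 0.800 = 36.9°.
Waning ⇒ past full, so θ = 360° − 36.9° = 323.1°.

323°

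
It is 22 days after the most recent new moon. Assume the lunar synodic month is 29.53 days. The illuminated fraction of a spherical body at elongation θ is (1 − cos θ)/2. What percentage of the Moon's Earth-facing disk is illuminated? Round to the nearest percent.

The Moon has covered 22/29.53 of its cycle, so θ ≈ 360° × 22/29.53 = 268.2°.
cos 268.2° = (-0.031), so f = (1 − (-0.031))/2 = 0.516, so 52%.

52%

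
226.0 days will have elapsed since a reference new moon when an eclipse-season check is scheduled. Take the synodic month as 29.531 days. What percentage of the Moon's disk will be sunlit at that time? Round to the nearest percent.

Reduce mod P: 226.0 − 7×29.531 = 19.28 d into the current lunation.
Elongation θ = 360° × 19.28/29.531 ≈ 235.1°.
With cos θ = (-0.573), the lit fraction is (1 − (-0.573))/2 ≈ 0.786, so 79%.

79%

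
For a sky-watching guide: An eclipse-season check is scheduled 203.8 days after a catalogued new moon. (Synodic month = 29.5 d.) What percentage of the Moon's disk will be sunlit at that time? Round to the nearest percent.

203.8 d spans 6 complete synodic months (6 × 29.5 = 177.00 d) plus 26.80 d.
Phase angle: θ = 360°·(26.80 d)/(29.5 d) = 327.1°.
With cos θ = 0.839, the lit fraction is (1 − 0.839)/2 ≈ 0.080, so 8%.

8%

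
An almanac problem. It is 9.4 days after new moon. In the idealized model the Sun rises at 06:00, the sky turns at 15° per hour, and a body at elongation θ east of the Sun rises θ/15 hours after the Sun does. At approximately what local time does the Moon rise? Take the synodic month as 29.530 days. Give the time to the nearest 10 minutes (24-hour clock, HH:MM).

Phase angle: θ = 360°·(9.4 d)/(29.530 d) = 114.6°.
Delay after the Sun = 114.6° / (15°/h) ≈ 7.64 h.
06:00 + 7.640 h ≈ 13:38 → 13:40 to the nearest ten minutes.

13:40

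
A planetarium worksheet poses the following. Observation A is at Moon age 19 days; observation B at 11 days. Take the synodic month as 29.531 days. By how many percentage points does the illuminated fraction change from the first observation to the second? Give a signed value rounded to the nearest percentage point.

+4 pp

First observation: θ = 360°·19/29.531 = 231.6°, so f = 0.810.
Second observation: θ = 134.1°, f = 0.848.
Δf = 0.848 − 0.810 = +0.038, i.e. +4 pp.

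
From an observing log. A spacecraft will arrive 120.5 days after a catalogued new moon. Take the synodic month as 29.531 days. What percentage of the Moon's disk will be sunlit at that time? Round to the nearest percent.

120.5/29.531 = 4.080 lunations, so 4 complete cycles and 2.38 d into the next.
Phase angle: θ = 360°·(2.38 d)/(29.531 d) = 29.0°.
Illuminated fraction = (1 − cos 29.0°)/2 = (1 − 0.875)/2 ≈ 0.063, so 6%.

6%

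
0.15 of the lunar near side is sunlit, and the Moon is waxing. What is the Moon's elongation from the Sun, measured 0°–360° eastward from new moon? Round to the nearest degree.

46°

Invert f = (1 − cos θ)/2 to get cos θ = 1 − 2(0.15) = 0.700, hence θ₀ = arccos 0.700 = 45.6°.
Before full moon the principal value applies: θ = 45.6°.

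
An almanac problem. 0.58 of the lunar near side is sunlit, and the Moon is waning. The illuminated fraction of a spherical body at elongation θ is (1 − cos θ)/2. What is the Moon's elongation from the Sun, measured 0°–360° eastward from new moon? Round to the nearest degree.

261°

cos θ = 1 − 2f = -0.160, giving a principal value of 99.2°.
A waning Moon lies in 180°–360°, so θ = 360° − 99.2° = 260.8°.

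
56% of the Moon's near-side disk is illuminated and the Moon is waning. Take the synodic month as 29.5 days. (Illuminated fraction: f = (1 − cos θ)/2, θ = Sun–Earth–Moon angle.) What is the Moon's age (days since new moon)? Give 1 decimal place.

Invert f = (1 − cos θ)/2 to get cos θ = 1 − 2(0.56) = -0.120, hence θ₀ = arccos -0.120 = 96.9°.
Since the Moon is past full (waning), take the reflex angle: θ = 360° − 96.9° = 263.1°.
At 360°/29.5 d per day, 263.1° corresponds to 21.56 days.

21.6 days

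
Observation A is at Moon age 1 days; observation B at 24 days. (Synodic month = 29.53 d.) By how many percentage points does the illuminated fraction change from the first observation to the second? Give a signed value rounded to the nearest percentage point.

+30 pp

First observation: θ = 360°·1/29.53 = 12.2°, so f = 0.011.
Second observation: θ = 292.6°, f = 0.308.
Δf = 0.308 − 0.011 = +0.297, i.e. +30 pp.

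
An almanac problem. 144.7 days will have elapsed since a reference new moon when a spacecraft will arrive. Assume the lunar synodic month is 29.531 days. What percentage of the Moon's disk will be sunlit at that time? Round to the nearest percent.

144.7/29.531 = 4.900 lunations, so 4 complete cycles and 26.58 d into the next.
Phase angle: θ = 360°·(26.58 d)/(29.531 d) = 324.0°.
With cos θ = 0.809, the lit fraction is (1 − 0.809)/2 ≈ 0.096, so 10%.

10%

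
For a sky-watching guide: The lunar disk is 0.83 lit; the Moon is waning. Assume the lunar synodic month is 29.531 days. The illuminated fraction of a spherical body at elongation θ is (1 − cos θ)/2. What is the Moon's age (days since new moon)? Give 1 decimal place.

From f = (1 − cos θ)/2: cos θ = 1 − 2×0.83 = -0.660; arccos → 131.3°.
A waning Moon lies in 180°–360°, so θ = 360° − 131.3° = 228.7°.
At 360°/29.531 d per day, 228.7° corresponds to 18.76 days.

18.8 days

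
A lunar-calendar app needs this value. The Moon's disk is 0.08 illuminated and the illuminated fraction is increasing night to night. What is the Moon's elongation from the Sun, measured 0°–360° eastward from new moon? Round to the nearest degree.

Invert f = (1 − cos θ)/2 to get cos θ = 1 − 2(0.08) = 0.840, hence θ₀ = arccos 0.840 = 32.9°.
Waxing ⇒ before full, so θ = 32.9°.

33°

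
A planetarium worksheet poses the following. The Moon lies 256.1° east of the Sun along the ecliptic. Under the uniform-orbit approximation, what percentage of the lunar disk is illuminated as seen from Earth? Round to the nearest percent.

cos 256.1° = (-0.240), so f = (1 − (-0.240))/2 = 0.620, i.e. 62%.

62%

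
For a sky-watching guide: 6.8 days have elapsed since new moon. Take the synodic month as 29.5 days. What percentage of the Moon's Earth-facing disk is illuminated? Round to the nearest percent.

44%

Elongation θ = 360° × 6.8/29.5 ≈ 83.0°.
Illuminated fraction = (1 − cos 83.0°)/2 = (1 − 0.122)/2 ≈ 0.439, so 44%.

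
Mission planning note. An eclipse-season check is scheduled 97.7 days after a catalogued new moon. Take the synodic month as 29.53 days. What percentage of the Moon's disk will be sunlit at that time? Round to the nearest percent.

97.7 d spans 3 complete synodic months (3 × 29.53 = 88.59 d) plus 9.11 d.
The Moon has covered 9.11/29.53 of its cycle, so θ ≈ 360° × 9.11/29.53 = 111.1°.
cos 111.1° = (-0.359), so f = (1 − (-0.359))/2 = 0.680, so 68%.

68%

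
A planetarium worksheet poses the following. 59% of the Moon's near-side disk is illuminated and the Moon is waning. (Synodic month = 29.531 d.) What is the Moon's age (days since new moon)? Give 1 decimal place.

Invert f = (1 − cos θ)/2 to get cos θ = 1 − 2(0.59) = -0.180, hence θ₀ = arccos -0.180 = 100.4°.
Waning ⇒ past full, so θ = 360° − 100.4° = 259.6°.
Age = 29.531 × 259.6°/360° ≈ 21.30 days.

21.3 days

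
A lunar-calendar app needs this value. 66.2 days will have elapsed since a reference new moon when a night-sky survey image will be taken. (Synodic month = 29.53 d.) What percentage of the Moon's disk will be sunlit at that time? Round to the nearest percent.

47%

Reduce mod P: 66.2 − 2×29.53 = 7.14 d into the current lunation.
The Moon has covered 7.14/29.53 of its cycle, so θ ≈ 360° × 7.14/29.53 = 87.0°.
Illuminated fraction = (1 − cos 87.0°)/2 = (1 − 0.052)/2 ≈ 0.474, so 47%.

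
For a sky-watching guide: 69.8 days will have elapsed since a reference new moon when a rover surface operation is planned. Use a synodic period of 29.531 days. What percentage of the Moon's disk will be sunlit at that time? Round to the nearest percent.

69.8/29.531 = 2.364 lunations, so 2 complete cycles and 10.74 d into the next.
Elongation θ = 360° × 10.74/29.531 ≈ 130.9°.
cos 130.9° = (-0.655), so f = (1 − (-0.655))/2 = 0.827, so 83%.

83%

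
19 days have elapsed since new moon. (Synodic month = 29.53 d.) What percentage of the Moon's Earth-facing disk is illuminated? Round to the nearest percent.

81%

Phase angle: θ = 360°·(19 d)/(29.53 d) = 231.6°.
Illuminated fraction = (1 − cos 231.6°)/2 = (1 − (-0.621))/2 ≈ 0.810, so 81%.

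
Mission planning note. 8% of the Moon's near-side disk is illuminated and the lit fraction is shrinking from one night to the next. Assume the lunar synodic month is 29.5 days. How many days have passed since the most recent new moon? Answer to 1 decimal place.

26.8 days

cos θ = 1 − 2f = 0.840, giving a principal value of 32.9°.
A waning Moon lies in 180°–360°, so θ = 360° − 32.9° = 327.1°.
That fraction of the synodic month is 327.1/360 × 29.5 d ≈ 26.81 d.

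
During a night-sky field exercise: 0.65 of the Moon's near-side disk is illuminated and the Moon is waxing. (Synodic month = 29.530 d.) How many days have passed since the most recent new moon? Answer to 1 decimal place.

8.8 days

Invert f = (1 − cos θ)/2 to get cos θ = 1 − 2(0.65) = -0.300, hence θ₀ = arccos -0.300 = 107.5°.
Before full moon the principal value applies: θ = 107.5°.
Age = 29.530 × 107.5°/360° ≈ 8.81 days.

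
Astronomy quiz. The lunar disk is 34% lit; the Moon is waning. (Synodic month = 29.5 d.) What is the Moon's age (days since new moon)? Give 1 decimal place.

From f = (1 − cos θ)/2: cos θ = 1 − 2×0.34 = 0.320; arccos → 71.3°.
Waning ⇒ past full, so θ = 360° − 71.3° = 288.7°.
At 360°/29.5 d per day, 288.7° corresponds to 23.65 days.

23.7 days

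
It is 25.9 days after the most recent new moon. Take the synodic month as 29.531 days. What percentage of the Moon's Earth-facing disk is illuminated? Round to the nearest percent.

Elongation θ = 360° × 25.9/29.531 ≈ 315.7°.
With cos θ = 0.716, the lit fraction is (1 − 0.716)/2 ≈ 0.142, so 14%.

14%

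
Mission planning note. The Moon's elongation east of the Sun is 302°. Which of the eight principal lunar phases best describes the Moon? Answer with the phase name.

302° lies in the waning crescent sector of the 8-phase cycle.

waning crescent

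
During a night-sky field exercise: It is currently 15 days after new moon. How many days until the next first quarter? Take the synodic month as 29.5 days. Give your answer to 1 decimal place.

21.9 days

First quarter occurs at elongation 90°, i.e. at age 29.5 × 90/360 = 7.375 d.
Already past this cycle's first quarter; the next is at 7.375 + 29.5 = 36.875 d, so 36.875 − 15 = 21.875 days.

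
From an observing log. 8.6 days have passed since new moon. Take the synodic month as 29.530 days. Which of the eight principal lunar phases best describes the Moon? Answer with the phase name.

first quarter

At 8.6/29.530 of the cycle, θ ≈ 105° — the first quarter range.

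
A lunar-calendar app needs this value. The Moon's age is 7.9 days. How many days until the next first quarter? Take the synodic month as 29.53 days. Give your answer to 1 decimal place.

29.0 days

First quarter is 0.25 of the way through the cycle: age 0.25 × 29.53 = 7.383 d.
Already past this cycle's first quarter; the next is at 7.383 + 29.53 = 36.913 d, so 36.913 − 7.9 = 29.013 days.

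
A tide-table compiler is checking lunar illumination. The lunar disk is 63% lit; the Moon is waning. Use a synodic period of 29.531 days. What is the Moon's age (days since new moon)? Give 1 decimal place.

Invert f = (1 − cos θ)/2 to get cos θ = 1 − 2(0.63) = -0.260, hence θ₀ = arccos -0.260 = 105.1°.
A waning Moon lies in 180°–360°, so θ = 360° − 105.1° = 254.9°.
Age = 29.531 × 254.9°/360° ≈ 20.91 days.

20.9 days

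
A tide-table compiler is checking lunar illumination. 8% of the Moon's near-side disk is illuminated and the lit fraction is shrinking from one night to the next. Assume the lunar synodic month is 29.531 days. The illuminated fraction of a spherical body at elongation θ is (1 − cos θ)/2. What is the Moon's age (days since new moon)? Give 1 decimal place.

26.8 days

cos θ = 1 − 2f = 0.840, giving a principal value of 32.9°.
Waning ⇒ past full, so θ = 360° − 32.9° = 327.1°.
Age = 29.531 × 327.1°/360° ≈ 26.84 days.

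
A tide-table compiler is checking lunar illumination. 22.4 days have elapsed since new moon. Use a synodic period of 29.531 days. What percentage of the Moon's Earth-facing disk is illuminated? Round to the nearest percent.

47%

Phase angle: θ = 360°·(22.4 d)/(29.531 d) = 273.1°.
With cos θ = 0.054, the lit fraction is (1 − 0.054)/2 ≈ 0.473, so 47%.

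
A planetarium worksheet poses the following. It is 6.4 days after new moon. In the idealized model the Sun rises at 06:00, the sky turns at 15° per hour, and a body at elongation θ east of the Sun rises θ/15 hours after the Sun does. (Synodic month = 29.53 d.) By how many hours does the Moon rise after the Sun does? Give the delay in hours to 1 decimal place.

5.2 h

The Moon has covered 6.4/29.53 of its cycle, so θ ≈ 360° × 6.4/29.53 = 78.0°.
The Moon trails the Sun by θ/15 = 78.0/15 ≈ 5.20 hours.
So the Moon rises 5.20 h after the Sun.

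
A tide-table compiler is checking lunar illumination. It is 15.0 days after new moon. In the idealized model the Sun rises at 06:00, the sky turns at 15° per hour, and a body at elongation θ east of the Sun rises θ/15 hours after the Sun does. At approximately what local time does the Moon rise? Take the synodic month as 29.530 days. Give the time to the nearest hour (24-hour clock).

Elongation θ = 360° × 15.0/29.530 ≈ 182.9°.
The Moon trails the Sun by θ/15 = 182.9/15 ≈ 12.19 hours.
06:00 + 12.19 h ≈ 18:11 → 18:00 to the nearest hour.

18:00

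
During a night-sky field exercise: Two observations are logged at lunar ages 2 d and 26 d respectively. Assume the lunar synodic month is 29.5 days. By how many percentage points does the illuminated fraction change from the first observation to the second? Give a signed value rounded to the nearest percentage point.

θ₁ = 360° × 2/29.5 = 24.4°, f₁ = (1 − cos θ₁)/2 = 0.045.
θ₂ = 360° × 26/29.5 = 317.3°, f₂ = (1 − cos θ₂)/2 = 0.133.
Change = f₂ − f₁ = +0.088 → +9 percentage points.

+9 percentage points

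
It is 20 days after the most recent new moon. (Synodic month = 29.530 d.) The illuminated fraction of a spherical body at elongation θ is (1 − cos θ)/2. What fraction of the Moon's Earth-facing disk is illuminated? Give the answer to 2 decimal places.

The Moon has covered 20/29.530 of its cycle, so θ ≈ 360° × 20/29.530 = 243.8°.
With cos θ = (-0.441), the lit fraction is (1 − (-0.441))/2 ≈ 0.721.

0.72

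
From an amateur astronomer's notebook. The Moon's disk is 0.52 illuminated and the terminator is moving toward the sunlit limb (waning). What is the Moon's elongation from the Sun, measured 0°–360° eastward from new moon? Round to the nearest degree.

268°

Invert f = (1 − cos θ)/2 to get cos θ = 1 − 2(0.52) = -0.040, hence θ₀ = arccos -0.040 = 92.3°.
A waning Moon lies in 180°–360°, so θ = 360° − 92.3° = 267.7°.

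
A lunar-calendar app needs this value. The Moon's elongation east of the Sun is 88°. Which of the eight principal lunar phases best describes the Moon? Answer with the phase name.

88° lies in the first quarter sector of the 8-phase cycle.

first quarter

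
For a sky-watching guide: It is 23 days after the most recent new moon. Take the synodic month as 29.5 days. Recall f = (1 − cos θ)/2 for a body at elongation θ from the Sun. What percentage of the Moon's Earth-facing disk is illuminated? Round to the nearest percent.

Elongation θ = 360° × 23/29.5 ≈ 280.7°.
cos 280.7° = 0.185, so f = (1 − 0.185)/2 = 0.407, so 41%.

41%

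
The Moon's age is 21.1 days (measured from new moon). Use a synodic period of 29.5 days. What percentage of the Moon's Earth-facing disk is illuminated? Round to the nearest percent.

The Moon has covered 21.1/29.5 of its cycle, so θ ≈ 360° × 21.1/29.5 = 257.5°.
With cos θ = (-0.217), the lit fraction is (1 − (-0.217))/2 ≈ 0.608, so 61%.

61%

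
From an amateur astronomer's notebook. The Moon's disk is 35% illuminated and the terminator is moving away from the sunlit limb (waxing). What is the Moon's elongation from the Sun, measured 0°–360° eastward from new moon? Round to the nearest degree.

73°

Invert f = (1 − cos θ)/2 to get cos θ = 1 − 2(0.35) = 0.300, hence θ₀ = arccos 0.300 = 72.5°.
Waxing ⇒ before full, so θ = 72.5°.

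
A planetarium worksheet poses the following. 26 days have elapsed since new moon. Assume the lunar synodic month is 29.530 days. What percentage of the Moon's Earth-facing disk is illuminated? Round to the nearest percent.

13%

Phase angle: θ = 360°·(26 d)/(29.530 d) = 317.0°.
Illuminated fraction = (1 − cos 317.0°)/2 = (1 − 0.731)/2 ≈ 0.135, so 13%.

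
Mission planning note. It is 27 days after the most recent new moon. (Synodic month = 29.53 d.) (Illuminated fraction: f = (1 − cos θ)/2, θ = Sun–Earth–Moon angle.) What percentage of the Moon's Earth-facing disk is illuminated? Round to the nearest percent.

7%

Phase angle: θ = 360°·(27 d)/(29.53 d) = 329.2°.
Illuminated fraction = (1 − cos 329.2°)/2 = (1 − 0.859)/2 ≈ 0.071, so 7%.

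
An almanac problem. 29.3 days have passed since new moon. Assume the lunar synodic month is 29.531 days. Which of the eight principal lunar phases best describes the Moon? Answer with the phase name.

new moon

θ ≈ 360° × 29.3/29.531 = 357°, which falls in the new moon sector.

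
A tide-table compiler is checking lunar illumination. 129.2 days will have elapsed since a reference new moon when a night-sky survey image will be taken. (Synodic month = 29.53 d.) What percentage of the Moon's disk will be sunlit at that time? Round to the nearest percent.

129.2/29.53 = 4.375 lunations, so 4 complete cycles and 11.08 d into the next.
Elongation θ = 360° × 11.08/29.53 ≈ 135.1°.
cos 135.1° = (-0.708), so f = (1 − (-0.708))/2 = 0.854, so 85%.

85%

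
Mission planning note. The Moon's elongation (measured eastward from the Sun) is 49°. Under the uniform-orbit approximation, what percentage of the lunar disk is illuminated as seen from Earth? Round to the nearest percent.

17%

Half-versine of 49°: (1 − 0.656)/2 = 0.172, i.e. 17%.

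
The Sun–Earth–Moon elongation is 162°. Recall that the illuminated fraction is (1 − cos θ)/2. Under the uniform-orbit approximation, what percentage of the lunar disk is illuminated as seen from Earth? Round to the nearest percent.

f = (1 − cos 162°)/2 = (1 − (-0.951))/2 ≈ 0.976, i.e. 98%.

98%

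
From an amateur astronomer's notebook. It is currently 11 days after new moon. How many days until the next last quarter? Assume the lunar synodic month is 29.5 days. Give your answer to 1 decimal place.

11.1 days

Last quarter occurs at elongation 270°, i.e. at age 29.5 × 270/360 = 22.125 d.
That is 22.125 − 11 = 11.125 days ahead.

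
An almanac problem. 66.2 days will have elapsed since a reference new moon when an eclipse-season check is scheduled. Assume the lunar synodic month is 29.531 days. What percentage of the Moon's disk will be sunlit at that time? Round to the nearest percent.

66.2/29.531 = 2.242 lunations, so 2 complete cycles and 7.14 d into the next.
Phase angle: θ = 360°·(7.14 d)/(29.531 d) = 87.0°.
With cos θ = 0.052, the lit fraction is (1 − 0.052)/2 ≈ 0.474, so 47%.

47%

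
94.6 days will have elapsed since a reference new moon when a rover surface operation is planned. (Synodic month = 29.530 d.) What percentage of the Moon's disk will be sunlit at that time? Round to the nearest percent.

36%

94.6 d spans 3 complete synodic months (3 × 29.530 = 88.59 d) plus 6.01 d.
The Moon has covered 6.01/29.530 of its cycle, so θ ≈ 360° × 6.01/29.530 = 73.3°.
Illuminated fraction = (1 − cos 73.3°)/2 = (1 − 0.288)/2 ≈ 0.356, so 36%.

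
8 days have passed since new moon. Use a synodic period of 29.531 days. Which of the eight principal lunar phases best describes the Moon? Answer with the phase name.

first quarter

At 8/29.531 of the cycle, θ ≈ 98° — the first quarter range.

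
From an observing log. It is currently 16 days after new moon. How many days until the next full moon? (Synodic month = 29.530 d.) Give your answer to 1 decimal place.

Full moon occurs at elongation 180°, i.e. at age 29.530 × 180/360 = 14.765 d.
Already past this cycle's full moon; the next is at 14.765 + 29.530 = 44.295 d, so 44.295 − 16 = 28.295 days.

28.3 days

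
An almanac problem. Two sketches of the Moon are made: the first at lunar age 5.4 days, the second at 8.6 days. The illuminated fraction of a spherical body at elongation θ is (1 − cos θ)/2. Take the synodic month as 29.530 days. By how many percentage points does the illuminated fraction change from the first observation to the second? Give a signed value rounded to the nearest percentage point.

θ₁ = 360° × 5.4/29.530 = 65.8°, f₁ = (1 − cos θ₁)/2 = 0.295.
θ₂ = 360° × 8.6/29.530 = 104.8°, f₂ = (1 − cos θ₂)/2 = 0.628.
Change = f₂ − f₁ = +0.333 → +33 percentage points.

+33 percentage points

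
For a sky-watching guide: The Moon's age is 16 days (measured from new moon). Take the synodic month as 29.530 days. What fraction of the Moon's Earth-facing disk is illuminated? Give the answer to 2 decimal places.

0.98

The Moon has covered 16/29.530 of its cycle, so θ ≈ 360° × 16/29.530 = 195.1°.
cos 195.1° = (-0.966), so f = (1 − (-0.966))/2 = 0.983.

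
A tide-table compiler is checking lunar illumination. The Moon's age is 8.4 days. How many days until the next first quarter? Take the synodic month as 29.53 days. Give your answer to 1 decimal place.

First quarter occurs at elongation 90°, i.e. at age 29.53 × 90/360 = 7.383 d.
This lunation's first quarter (7.383 d) has passed, so add one period: 36.913 − 8.4 = 28.513 days.

28.5 days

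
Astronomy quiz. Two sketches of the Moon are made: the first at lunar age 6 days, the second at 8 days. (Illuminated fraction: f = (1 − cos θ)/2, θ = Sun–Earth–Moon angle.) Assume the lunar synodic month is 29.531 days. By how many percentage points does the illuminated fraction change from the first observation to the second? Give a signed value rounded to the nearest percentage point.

+21 pp

θ₁ = 360° × 6/29.531 = 73.1°, f₁ = (1 − cos θ₁)/2 = 0.355.
θ₂ = 360° × 8/29.531 = 97.5°, f₂ = (1 − cos θ₂)/2 = 0.565.
Change = f₂ − f₁ = +0.210 → +21 percentage points.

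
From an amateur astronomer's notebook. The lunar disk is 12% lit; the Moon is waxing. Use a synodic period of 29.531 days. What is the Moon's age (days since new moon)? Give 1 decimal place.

3.3 days

Invert f = (1 − cos θ)/2 to get cos θ = 1 − 2(0.12) = 0.760, hence θ₀ = arccos 0.760 = 40.5°.
The Moon is waxing (0°–180°), so θ = 40.5° directly.
At 360°/29.531 d per day, 40.5° corresponds to 3.33 days.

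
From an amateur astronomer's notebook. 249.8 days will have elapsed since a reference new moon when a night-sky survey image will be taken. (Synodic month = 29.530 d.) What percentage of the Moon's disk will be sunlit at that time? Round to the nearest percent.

98%

249.8/29.530 = 8.459 lunations, so 8 complete cycles and 13.56 d into the next.
The Moon has covered 13.56/29.530 of its cycle, so θ ≈ 360° × 13.56/29.530 = 165.3°.
With cos θ = (-0.967), the lit fraction is (1 − (-0.967))/2 ≈ 0.984, so 98%.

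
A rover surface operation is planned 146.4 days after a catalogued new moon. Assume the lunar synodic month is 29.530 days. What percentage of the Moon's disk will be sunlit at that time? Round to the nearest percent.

146.4/29.530 = 4.958 lunations, so 4 complete cycles and 28.28 d into the next.
Elongation θ = 360° × 28.28/29.530 ≈ 344.8°.
With cos θ = 0.965, the lit fraction is (1 − 0.965)/2 ≈ 0.018, so 2%.

2%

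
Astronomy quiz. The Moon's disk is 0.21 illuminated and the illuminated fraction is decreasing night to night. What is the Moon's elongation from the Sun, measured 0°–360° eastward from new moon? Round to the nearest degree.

Invert f = (1 − cos θ)/2 to get cos θ = 1 − 2(0.21) = 0.580, hence θ₀ = arccos 0.580 = 54.5°.
Waning ⇒ past full, so θ = 360° − 54.5° = 305.5°.

305°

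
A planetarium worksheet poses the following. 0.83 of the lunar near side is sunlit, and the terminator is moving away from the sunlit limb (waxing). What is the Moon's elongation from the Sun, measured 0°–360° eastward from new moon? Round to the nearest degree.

131°

Invert f = (1 − cos θ)/2 to get cos θ = 1 − 2(0.83) = -0.660, hence θ₀ = arccos -0.660 = 131.3°.
The Moon is waxing (0°–180°), so θ = 131.3° directly.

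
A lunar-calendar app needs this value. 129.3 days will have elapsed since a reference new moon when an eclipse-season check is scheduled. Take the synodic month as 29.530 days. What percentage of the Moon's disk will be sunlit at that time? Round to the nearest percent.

86%

129.3 d spans 4 complete synodic months (4 × 29.530 = 118.12 d) plus 11.18 d.
The Moon has covered 11.18/29.530 of its cycle, so θ ≈ 360° × 11.18/29.530 = 136.3°.
cos 136.3° = (-0.723), so f = (1 − (-0.723))/2 = 0.861, so 86%.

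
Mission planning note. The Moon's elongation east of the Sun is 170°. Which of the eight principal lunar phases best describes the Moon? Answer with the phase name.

full moon

170° lies in the full moon sector of the 8-phase cycle.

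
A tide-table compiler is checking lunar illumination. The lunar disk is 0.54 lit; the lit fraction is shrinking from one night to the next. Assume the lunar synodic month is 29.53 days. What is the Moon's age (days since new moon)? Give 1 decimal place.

21.8 days

Invert f = (1 − cos θ)/2 to get cos θ = 1 − 2(0.54) = -0.080, hence θ₀ = arccos -0.080 = 94.6°.
A waning Moon lies in 180°–360°, so θ = 360° − 94.6° = 265.4°.
Age = 29.53 × 265.4°/360° ≈ 21.77 days.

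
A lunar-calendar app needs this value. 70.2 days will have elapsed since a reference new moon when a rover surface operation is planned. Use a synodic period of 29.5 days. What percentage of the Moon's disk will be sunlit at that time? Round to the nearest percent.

70.2/29.5 = 2.380 lunations, so 2 complete cycles and 11.20 d into the next.
The Moon has covered 11.20/29.5 of its cycle, so θ ≈ 360° × 11.20/29.5 = 136.7°.
Illuminated fraction = (1 − cos 136.7°)/2 = (1 − (-0.728))/2 ≈ 0.864, so 86%.

86%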